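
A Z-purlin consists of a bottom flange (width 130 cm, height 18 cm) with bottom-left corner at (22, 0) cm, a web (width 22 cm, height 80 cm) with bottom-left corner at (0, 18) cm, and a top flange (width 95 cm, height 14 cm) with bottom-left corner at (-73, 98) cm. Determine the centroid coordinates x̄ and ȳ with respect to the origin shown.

Part | A | x̄ᵢ | ȳᵢ | A·x̄ᵢ | A·ȳᵢ
bottom flange | 2340.00 | 87.00 | 9.00 | 203580.00 | 21060.00
web | 1760.00 | 11.00 | 58.00 | 19360.00 | 102080.00
top flange | 1330.00 | -25.50 | 105.00 | -33915.00 | 139650.00
Σ | 5430.00 |  |  | 189025.00 | 262790.00
x̄ = 189025.00 / 5430.00 = 34.81 cm
ȳ = 262790.00 / 5430.00 = 48.40 cm

x̄ = 34.81 cm, ȳ = 48.40 cm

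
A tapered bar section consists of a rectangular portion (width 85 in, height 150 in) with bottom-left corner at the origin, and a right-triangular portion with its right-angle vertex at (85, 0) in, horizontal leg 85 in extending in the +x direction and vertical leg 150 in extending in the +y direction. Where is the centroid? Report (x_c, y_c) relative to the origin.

Part | A | x̄ᵢ | ȳᵢ | A·x̄ᵢ | A·ȳᵢ
rectangular portion | 12750.00 | 42.50 | 75.00 | 541875.00 | 956250.00
triangular portion | 6375.00 | 113.33 | 50.00 | 722500.00 | 318750.00
Σ | 19125.00 |  |  | 1264375.00 | 1275000.00
x_c = 1264375.00 / 19125.00 = 66.11 in
y_c = 1275000.00 / 19125.00 = 66.67 in

x_c = 66.11 in, y_c = 66.67 in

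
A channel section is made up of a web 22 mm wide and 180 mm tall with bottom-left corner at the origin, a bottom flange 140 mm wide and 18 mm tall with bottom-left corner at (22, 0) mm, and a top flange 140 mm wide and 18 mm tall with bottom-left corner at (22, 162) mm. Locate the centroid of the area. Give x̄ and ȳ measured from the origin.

web: A = 22 × 180 = 3960.00, centroid at (11.00, 90.00).
bottom flange: A = 140 × 18 = 2520.00, centroid at (92.00, 9.00).
top flange: A = 140 × 18 = 2520.00, centroid at (92.00, 171.00).
ΣA = 9000.00 mm²
ΣAx̄ = (3960.00)(11.00) + (2520.00)(92.00) + (2520.00)(92.00) = 507240.00 mm³
ΣAȳ = (3960.00)(90.00) + (2520.00)(9.00) + (2520.00)(171.00) = 810000.00 mm³
x̄ = 507240.00 / 9000.00 = 56.36 mm
ȳ = 810000.00 / 9000.00 = 90.00 mm

x̄ = 56.36 mm, ȳ = 90.00 mm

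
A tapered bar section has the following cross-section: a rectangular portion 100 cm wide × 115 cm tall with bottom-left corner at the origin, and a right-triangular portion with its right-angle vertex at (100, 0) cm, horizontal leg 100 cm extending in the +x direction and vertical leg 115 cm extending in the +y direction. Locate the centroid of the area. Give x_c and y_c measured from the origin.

rectangular portion: A = 100 × 115 = 11500.00, centroid at (50.00, 57.50).
triangular portion: A = ½·100·115 = 5750.00, centroid at (133.33, 38.33).
ΣA = 17250.00 cm², ΣAx_c = 1341666.67 cm³, ΣAy_c = 881666.67 cm³.
x_c = 1341666.67/17250.00 = 77.78 cm; y_c = 881666.67/17250.00 = 51.11 cm.

x_c = 77.78 cm, y_c = 51.11 cm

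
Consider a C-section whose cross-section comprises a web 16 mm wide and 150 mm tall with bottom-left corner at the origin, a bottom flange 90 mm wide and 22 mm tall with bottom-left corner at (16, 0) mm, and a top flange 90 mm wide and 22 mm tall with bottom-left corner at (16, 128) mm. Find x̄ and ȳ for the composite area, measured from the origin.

web: A = 16 × 150 = 2400.00, centroid at (8.00, 75.00).
bottom flange: A = 90 × 22 = 1980.00, centroid at (61.00, 11.00).
top flange: A = 90 × 22 = 1980.00, centroid at (61.00, 139.00).
ΣA = 6360.00 mm², ΣAx̄ = 260760.00 mm³, ΣAȳ = 477000.00 mm³.
x̄ = 260760.00/6360.00 = 41.00 mm; ȳ = 477000.00/6360.00 = 75.00 mm.

x̄ = 41.00 mm, ȳ = 75.00 mm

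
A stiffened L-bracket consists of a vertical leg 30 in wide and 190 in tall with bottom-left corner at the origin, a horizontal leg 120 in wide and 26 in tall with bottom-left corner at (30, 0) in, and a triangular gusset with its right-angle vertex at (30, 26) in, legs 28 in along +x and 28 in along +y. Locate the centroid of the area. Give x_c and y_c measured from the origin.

Part | A | x̄ᵢ | ȳᵢ | A·x̄ᵢ | A·ȳᵢ
vertical leg | 5700.00 | 15.00 | 95.00 | 85500.00 | 541500.00
horizontal leg | 3120.00 | 90.00 | 13.00 | 280800.00 | 40560.00
gusset | 392.00 | 39.33 | 35.33 | 15418.67 | 13850.67
Σ | 9212.00 |  |  | 381718.67 | 595910.67
x_c = 381718.67 / 9212.00 = 41.44 in
y_c = 595910.67 / 9212.00 = 64.69 in

x_c = 41.44 in, y_c = 64.69 in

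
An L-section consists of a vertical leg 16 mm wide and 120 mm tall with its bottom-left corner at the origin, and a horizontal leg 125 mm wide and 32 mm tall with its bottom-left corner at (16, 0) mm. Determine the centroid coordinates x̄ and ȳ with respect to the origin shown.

x̄ = 55.64 mm, ȳ = 30.27 mm

Part | A | x̄ᵢ | ȳᵢ | A·x̄ᵢ | A·ȳᵢ
vertical leg | 1920.00 | 8.00 | 60.00 | 15360.00 | 115200.00
horizontal leg | 4000.00 | 78.50 | 16.00 | 314000.00 | 64000.00
Σ | 5920.00 |  |  | 329360.00 | 179200.00
x̄ = 329360.00 / 5920.00 = 55.64 mm
ȳ = 179200.00 / 5920.00 = 30.27 mm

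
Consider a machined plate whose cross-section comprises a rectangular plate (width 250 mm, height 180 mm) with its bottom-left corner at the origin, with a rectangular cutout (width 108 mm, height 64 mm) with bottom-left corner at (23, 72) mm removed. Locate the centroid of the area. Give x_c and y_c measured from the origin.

x_c = 133.71 mm, y_c = 87.46 mm

plate: A = 250 × 180 = 45000.00, centroid at (125.00, 90.00).
hole: A = −(108 × 64) = -6912.00, centroid at (77.00, 104.00).
ΣA = 38088.00 mm², ΣAx_c = 5092776.00 mm³, ΣAy_c = 3331152.00 mm³.
x_c = 5092776.00/38088.00 = 133.71 mm; y_c = 3331152.00/38088.00 = 87.46 mm.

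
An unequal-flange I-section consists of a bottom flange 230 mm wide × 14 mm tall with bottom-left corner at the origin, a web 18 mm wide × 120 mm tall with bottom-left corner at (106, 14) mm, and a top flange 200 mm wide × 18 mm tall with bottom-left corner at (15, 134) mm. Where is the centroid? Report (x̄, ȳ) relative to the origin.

bottom flange: A = 230 × 14 = 3220.00, centroid at (115.00, 7.00).
web: A = 18 × 120 = 2160.00, centroid at (115.00, 74.00).
top flange: A = 200 × 18 = 3600.00, centroid at (115.00, 143.00).
ΣA = 8980.00 mm²
ΣAx̄ = (3220.00)(115.00) + (2160.00)(115.00) + (3600.00)(115.00) = 1032700.00 mm³
ΣAȳ = (3220.00)(7.00) + (2160.00)(74.00) + (3600.00)(143.00) = 697180.00 mm³
x̄ = 1032700.00 / 8980.00 = 115.00 mm
ȳ = 697180.00 / 8980.00 = 77.64 mm

x̄ = 115.00 mm, ȳ = 77.64 mm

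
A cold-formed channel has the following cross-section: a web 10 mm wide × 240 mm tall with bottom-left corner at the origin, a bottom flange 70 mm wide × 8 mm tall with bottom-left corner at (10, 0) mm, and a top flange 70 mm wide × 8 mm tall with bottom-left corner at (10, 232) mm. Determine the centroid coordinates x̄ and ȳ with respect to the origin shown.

x̄ = 17.73 mm, ȳ = 120.00 mm

Part | A | x̄ᵢ | ȳᵢ | A·x̄ᵢ | A·ȳᵢ
web | 2400.00 | 5.00 | 120.00 | 12000.00 | 288000.00
bottom flange | 560.00 | 45.00 | 4.00 | 25200.00 | 2240.00
top flange | 560.00 | 45.00 | 236.00 | 25200.00 | 132160.00
Σ | 3520.00 |  |  | 62400.00 | 422400.00
x̄ = 62400.00 / 3520.00 = 17.73 mm
ȳ = 422400.00 / 3520.00 = 120.00 mm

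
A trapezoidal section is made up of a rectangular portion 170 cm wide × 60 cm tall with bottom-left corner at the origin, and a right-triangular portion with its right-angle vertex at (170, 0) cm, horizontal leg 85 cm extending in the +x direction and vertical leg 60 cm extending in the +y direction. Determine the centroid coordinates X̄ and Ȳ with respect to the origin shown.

X̄ = 107.67 cm, Ȳ = 28.00 cm

Part | A | x̄ᵢ | ȳᵢ | A·x̄ᵢ | A·ȳᵢ
rectangular portion | 10200.00 | 85.00 | 30.00 | 867000.00 | 306000.00
triangular portion | 2550.00 | 198.33 | 20.00 | 505750.00 | 51000.00
Σ | 12750.00 |  |  | 1372750.00 | 357000.00
X̄ = 1372750.00 / 12750.00 = 107.67 cm
Ȳ = 357000.00 / 12750.00 = 28.00 cm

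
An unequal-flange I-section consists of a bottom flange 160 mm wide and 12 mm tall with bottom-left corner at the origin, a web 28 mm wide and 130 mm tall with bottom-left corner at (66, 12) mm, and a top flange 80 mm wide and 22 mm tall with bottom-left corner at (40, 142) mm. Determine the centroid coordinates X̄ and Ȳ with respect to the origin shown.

bottom flange: A = 160 × 12 = 1920.00, centroid at (80.00, 6.00).
web: A = 28 × 130 = 3640.00, centroid at (80.00, 77.00).
top flange: A = 80 × 22 = 1760.00, centroid at (80.00, 153.00).
ΣA = 7320.00 mm², ΣAX̄ = 585600.00 mm³, ΣAȲ = 561080.00 mm³.
X̄ = 585600.00/7320.00 = 80.00 mm; Ȳ = 561080.00/7320.00 = 76.65 mm.

X̄ = 80.00 mm, Ȳ = 76.65 mm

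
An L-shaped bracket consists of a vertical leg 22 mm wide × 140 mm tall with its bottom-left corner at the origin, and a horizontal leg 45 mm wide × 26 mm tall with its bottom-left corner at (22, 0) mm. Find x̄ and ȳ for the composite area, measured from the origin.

x̄ = 20.22 mm, ȳ = 54.31 mm

vertical leg: A = 22 × 140 = 3080.00, centroid at (11.00, 70.00).
horizontal leg: A = 45 × 26 = 1170.00, centroid at (44.50, 13.00).
ΣA = 4250.00 mm², ΣAx̄ = 85945.00 mm³, ΣAȳ = 230810.00 mm³.
x̄ = 85945.00/4250.00 = 20.22 mm; ȳ = 230810.00/4250.00 = 54.31 mm.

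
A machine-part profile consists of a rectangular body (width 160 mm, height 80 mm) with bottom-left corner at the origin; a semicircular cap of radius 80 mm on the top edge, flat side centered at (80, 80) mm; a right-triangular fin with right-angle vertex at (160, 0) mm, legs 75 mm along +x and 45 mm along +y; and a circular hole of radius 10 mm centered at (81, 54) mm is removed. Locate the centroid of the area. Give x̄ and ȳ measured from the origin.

rectangular body: A = 160 × 80 = 12800.00, centroid at (80.00, 40.00).
semicircular top: A = ½π·80² = 10053.10, centroid at (80.00, 113.95).
triangular fin: A = ½·75·45 = 1687.50, centroid at (185.00, 15.00).
hole: A = −π·10² = -314.16, centroid at (81.00, 54.00).
ΣA = 24226.44 mm², ΣAx̄ = 2114988.32 mm³, ΣAȳ = 1665928.95 mm³.
x̄ = 2114988.32/24226.44 = 87.30 mm; ȳ = 1665928.95/24226.44 = 68.76 mm.

x̄ = 87.30 mm, ȳ = 68.76 mm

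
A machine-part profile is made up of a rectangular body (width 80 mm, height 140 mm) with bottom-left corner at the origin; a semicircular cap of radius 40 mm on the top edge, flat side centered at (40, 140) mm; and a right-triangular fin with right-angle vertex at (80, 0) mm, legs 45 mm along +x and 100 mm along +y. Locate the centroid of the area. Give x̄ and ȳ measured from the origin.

rectangular body: A = 80 × 140 = 11200.00, centroid at (40.00, 70.00).
semicircular top: A = ½π·40² = 2513.27, centroid at (40.00, 156.98).
triangular fin: A = ½·45·100 = 2250.00, centroid at (95.00, 33.33).
ΣA = 15963.27 mm², ΣAx̄ = 762280.96 mm³, ΣAȳ = 1253525.04 mm³.
x̄ = 762280.96/15963.27 = 47.75 mm; ȳ = 1253525.04/15963.27 = 78.53 mm.

x̄ = 47.75 mm, ȳ = 78.53 mm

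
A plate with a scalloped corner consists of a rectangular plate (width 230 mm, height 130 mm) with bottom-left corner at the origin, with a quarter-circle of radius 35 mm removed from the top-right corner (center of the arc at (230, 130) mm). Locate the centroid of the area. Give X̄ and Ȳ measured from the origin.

X̄ = 111.67 mm, Ȳ = 63.33 mm

plate: A = 230 × 130 = 29900.00, centroid at (115.00, 65.00).
removed quarter-circle: A = −¼π·35² = -962.11, centroid at (215.15, 115.15).
ΣA = 28937.89 mm²
ΣAX̄ = (29900.00)(115.00) + (-962.11)(215.15) = 3231505.73 mm³
ΣAȲ = (29900.00)(65.00) + (-962.11)(115.15) = 1832717.01 mm³
X̄ = 3231505.73 / 28937.89 = 111.67 mm
Ȳ = 1832717.01 / 28937.89 = 63.33 mm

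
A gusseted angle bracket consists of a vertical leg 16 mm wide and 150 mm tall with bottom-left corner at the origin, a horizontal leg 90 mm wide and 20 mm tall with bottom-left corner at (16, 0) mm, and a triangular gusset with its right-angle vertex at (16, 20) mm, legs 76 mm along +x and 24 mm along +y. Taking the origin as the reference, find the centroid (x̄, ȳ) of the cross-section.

x̄ = 32.61 mm, ȳ = 43.73 mm

vertical leg: A = 16 × 150 = 2400.00, centroid at (8.00, 75.00).
horizontal leg: A = 90 × 20 = 1800.00, centroid at (61.00, 10.00).
gusset: A = ½·76·24 = 912.00, centroid at (41.33, 28.00).
ΣA = 5112.00 mm²
ΣAx̄ = (2400.00)(8.00) + (1800.00)(61.00) + (912.00)(41.33) = 166696.00 mm³
ΣAȳ = (2400.00)(75.00) + (1800.00)(10.00) + (912.00)(28.00) = 223536.00 mm³
x̄ = 166696.00 / 5112.00 = 32.61 mm
ȳ = 223536.00 / 5112.00 = 43.73 mm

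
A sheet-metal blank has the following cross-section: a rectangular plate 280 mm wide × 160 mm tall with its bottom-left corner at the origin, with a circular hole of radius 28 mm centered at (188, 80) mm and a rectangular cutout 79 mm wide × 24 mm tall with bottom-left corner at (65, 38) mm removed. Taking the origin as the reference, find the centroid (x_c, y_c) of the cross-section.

x_c = 138.74 mm, y_c = 81.41 mm

plate: A = 280 × 160 = 44800.00, centroid at (140.00, 80.00).
hole 1: A = −π·28² = -2463.01, centroid at (188.00, 80.00).
hole 2: A = −(79 × 24) = -1896.00, centroid at (104.50, 50.00).
ΣA = 40440.99 mm²
ΣAx_c = (44800.00)(140.00) + (-2463.01)(188.00) + (-1896.00)(104.50) = 5610822.38 mm³
ΣAy_c = (44800.00)(80.00) + (-2463.01)(80.00) + (-1896.00)(50.00) = 3292159.31 mm³
x_c = 5610822.38 / 40440.99 = 138.74 mm
y_c = 3292159.31 / 40440.99 = 81.41 mm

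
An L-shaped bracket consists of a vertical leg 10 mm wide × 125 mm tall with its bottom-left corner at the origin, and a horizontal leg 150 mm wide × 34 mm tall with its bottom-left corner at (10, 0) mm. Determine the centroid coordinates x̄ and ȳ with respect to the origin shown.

vertical leg: A = 10 × 125 = 1250.00, centroid at (5.00, 62.50).
horizontal leg: A = 150 × 34 = 5100.00, centroid at (85.00, 17.00).
ΣA = 6350.00 mm², ΣAx̄ = 439750.00 mm³, ΣAȳ = 164825.00 mm³.
x̄ = 439750.00/6350.00 = 69.25 mm; ȳ = 164825.00/6350.00 = 25.96 mm.

x̄ = 69.25 mm, ȳ = 25.96 mm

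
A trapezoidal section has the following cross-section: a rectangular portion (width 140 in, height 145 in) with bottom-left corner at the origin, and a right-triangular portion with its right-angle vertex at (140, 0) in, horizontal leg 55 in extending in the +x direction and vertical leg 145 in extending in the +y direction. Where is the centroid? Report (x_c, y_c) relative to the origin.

rectangular portion: A = 140 × 145 = 20300.00, centroid at (70.00, 72.50).
triangular portion: A = ½·55·145 = 3987.50, centroid at (158.33, 48.33).
ΣA = 24287.50 in², ΣAx_c = 2052354.17 in³, ΣAy_c = 1664479.17 in³.
x_c = 2052354.17/24287.50 = 84.50 in; y_c = 1664479.17/24287.50 = 68.53 in.

x_c = 84.50 in, y_c = 68.53 in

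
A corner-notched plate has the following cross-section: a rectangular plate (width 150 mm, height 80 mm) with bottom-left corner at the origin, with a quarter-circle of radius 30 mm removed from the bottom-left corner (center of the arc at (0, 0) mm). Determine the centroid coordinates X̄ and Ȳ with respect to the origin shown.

Part | A | x̄ᵢ | ȳᵢ | A·x̄ᵢ | A·ȳᵢ
plate | 12000.00 | 75.00 | 40.00 | 900000.00 | 480000.00
removed quarter-circle | -706.86 | 12.73 | 12.73 | -9000.00 | -9000.00
Σ | 11293.14 |  |  | 891000.00 | 471000.00
X̄ = 891000.00 / 11293.14 = 78.90 mm
Ȳ = 471000.00 / 11293.14 = 41.71 mm

X̄ = 78.90 mm, Ȳ = 41.71 mm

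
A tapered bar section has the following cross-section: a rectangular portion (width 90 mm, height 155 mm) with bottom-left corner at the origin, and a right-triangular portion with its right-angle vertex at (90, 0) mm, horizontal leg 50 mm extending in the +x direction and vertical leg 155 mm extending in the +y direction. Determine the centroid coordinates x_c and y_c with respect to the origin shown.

x_c = 58.41 mm, y_c = 71.88 mm

rectangular portion: A = 90 × 155 = 13950.00, centroid at (45.00, 77.50).
triangular portion: A = ½·50·155 = 3875.00, centroid at (106.67, 51.67).
ΣA = 17825.00 mm²
ΣAx_c = (13950.00)(45.00) + (3875.00)(106.67) = 1041083.33 mm³
ΣAy_c = (13950.00)(77.50) + (3875.00)(51.67) = 1281333.33 mm³
x_c = 1041083.33 / 17825.00 = 58.41 mm
y_c = 1281333.33 / 17825.00 = 71.88 mm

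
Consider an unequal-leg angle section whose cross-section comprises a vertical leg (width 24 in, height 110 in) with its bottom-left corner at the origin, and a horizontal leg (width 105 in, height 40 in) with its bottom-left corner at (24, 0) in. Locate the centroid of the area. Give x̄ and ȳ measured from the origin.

vertical leg: A = 24 × 110 = 2640.00, centroid at (12.00, 55.00).
horizontal leg: A = 105 × 40 = 4200.00, centroid at (76.50, 20.00).
ΣA = 6840.00 in², ΣAx̄ = 352980.00 in³, ΣAȳ = 229200.00 in³.
x̄ = 352980.00/6840.00 = 51.61 in; ȳ = 229200.00/6840.00 = 33.51 in.

x̄ = 51.61 in, ȳ = 33.51 in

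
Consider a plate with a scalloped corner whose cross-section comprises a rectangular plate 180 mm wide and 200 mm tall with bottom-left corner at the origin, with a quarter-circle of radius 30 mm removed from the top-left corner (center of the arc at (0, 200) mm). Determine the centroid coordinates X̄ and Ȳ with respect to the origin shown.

plate: A = 180 × 200 = 36000.00, centroid at (90.00, 100.00).
removed quarter-circle: A = −¼π·30² = -706.86, centroid at (12.73, 187.27).
ΣA = 35293.14 mm², ΣAX̄ = 3231000.00 mm³, ΣAȲ = 3467628.33 mm³.
X̄ = 3231000.00/35293.14 = 91.55 mm; Ȳ = 3467628.33/35293.14 = 98.25 mm.

X̄ = 91.55 mm, Ȳ = 98.25 mm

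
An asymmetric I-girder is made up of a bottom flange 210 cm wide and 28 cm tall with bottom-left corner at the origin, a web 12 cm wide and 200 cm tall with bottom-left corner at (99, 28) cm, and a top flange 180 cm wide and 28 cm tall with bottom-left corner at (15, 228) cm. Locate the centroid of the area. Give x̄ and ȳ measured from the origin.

bottom flange: A = 210 × 28 = 5880.00, centroid at (105.00, 14.00).
web: A = 12 × 200 = 2400.00, centroid at (105.00, 128.00).
top flange: A = 180 × 28 = 5040.00, centroid at (105.00, 242.00).
ΣA = 13320.00 cm², ΣAx̄ = 1398600.00 cm³, ΣAȳ = 1609200.00 cm³.
x̄ = 1398600.00/13320.00 = 105.00 cm; ȳ = 1609200.00/13320.00 = 120.81 cm.

x̄ = 105.00 cm, ȳ = 120.81 cm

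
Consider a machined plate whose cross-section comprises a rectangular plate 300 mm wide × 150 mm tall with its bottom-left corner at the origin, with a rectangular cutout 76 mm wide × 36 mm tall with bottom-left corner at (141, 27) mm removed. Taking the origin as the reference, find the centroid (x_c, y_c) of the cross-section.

x_c = 148.12 mm, y_c = 76.94 mm

plate: A = 300 × 150 = 45000.00, centroid at (150.00, 75.00).
hole: A = −(76 × 36) = -2736.00, centroid at (179.00, 45.00).
ΣA = 42264.00 mm²
ΣAx_c = (45000.00)(150.00) + (-2736.00)(179.00) = 6260256.00 mm³
ΣAy_c = (45000.00)(75.00) + (-2736.00)(45.00) = 3251880.00 mm³
x_c = 6260256.00 / 42264.00 = 148.12 mm
y_c = 3251880.00 / 42264.00 = 76.94 mm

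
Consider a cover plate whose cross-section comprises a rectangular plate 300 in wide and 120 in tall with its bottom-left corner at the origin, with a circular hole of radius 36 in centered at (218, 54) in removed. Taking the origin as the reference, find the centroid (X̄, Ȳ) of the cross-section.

Part | A | x̄ᵢ | ȳᵢ | A·x̄ᵢ | A·ȳᵢ
plate | 36000.00 | 150.00 | 60.00 | 5400000.00 | 2160000.00
hole | -4071.50 | 218.00 | 54.00 | -887587.89 | -219861.22
Σ | 31928.50 |  |  | 4512412.11 | 1940138.78
X̄ = 4512412.11 / 31928.50 = 141.33 in
Ȳ = 1940138.78 / 31928.50 = 60.77 in

X̄ = 141.33 in, Ȳ = 60.77 in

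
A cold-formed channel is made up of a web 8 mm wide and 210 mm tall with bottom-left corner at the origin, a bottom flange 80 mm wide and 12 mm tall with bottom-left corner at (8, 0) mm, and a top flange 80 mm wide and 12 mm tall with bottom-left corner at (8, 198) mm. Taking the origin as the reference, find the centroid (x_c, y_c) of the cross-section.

x_c = 27.47 mm, y_c = 105.00 mm

web: A = 8 × 210 = 1680.00, centroid at (4.00, 105.00).
bottom flange: A = 80 × 12 = 960.00, centroid at (48.00, 6.00).
top flange: A = 80 × 12 = 960.00, centroid at (48.00, 204.00).
ΣA = 3600.00 mm²
ΣAx_c = (1680.00)(4.00) + (960.00)(48.00) + (960.00)(48.00) = 98880.00 mm³
ΣAy_c = (1680.00)(105.00) + (960.00)(6.00) + (960.00)(204.00) = 378000.00 mm³
x_c = 98880.00 / 3600.00 = 27.47 mm
y_c = 378000.00 / 3600.00 = 105.00 mm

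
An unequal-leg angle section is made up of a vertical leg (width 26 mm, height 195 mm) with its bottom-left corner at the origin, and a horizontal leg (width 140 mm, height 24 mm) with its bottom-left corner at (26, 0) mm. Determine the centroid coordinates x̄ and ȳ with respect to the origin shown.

vertical leg: A = 26 × 195 = 5070.00, centroid at (13.00, 97.50).
horizontal leg: A = 140 × 24 = 3360.00, centroid at (96.00, 12.00).
ΣA = 8430.00 mm², ΣAx̄ = 388470.00 mm³, ΣAȳ = 534645.00 mm³.
x̄ = 388470.00/8430.00 = 46.08 mm; ȳ = 534645.00/8430.00 = 63.42 mm.

x̄ = 46.08 mm, ȳ = 63.42 mm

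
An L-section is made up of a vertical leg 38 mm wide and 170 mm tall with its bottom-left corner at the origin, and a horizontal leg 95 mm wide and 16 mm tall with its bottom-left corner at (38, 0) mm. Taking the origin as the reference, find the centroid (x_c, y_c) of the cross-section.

x_c = 31.67 mm, y_c = 70.33 mm

Part | A | x̄ᵢ | ȳᵢ | A·x̄ᵢ | A·ȳᵢ
vertical leg | 6460.00 | 19.00 | 85.00 | 122740.00 | 549100.00
horizontal leg | 1520.00 | 85.50 | 8.00 | 129960.00 | 12160.00
Σ | 7980.00 |  |  | 252700.00 | 561260.00
x_c = 252700.00 / 7980.00 = 31.67 mm
y_c = 561260.00 / 7980.00 = 70.33 mm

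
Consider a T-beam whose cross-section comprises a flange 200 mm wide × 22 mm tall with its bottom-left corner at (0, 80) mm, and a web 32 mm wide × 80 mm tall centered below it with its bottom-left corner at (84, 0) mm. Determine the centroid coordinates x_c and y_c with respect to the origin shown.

x_c = 100.00 mm, y_c = 72.24 mm

web: A = 32 × 80 = 2560.00, centroid at (100.00, 40.00).
flange: A = 200 × 22 = 4400.00, centroid at (100.00, 91.00).
ΣA = 6960.00 mm²
ΣAx_c = (2560.00)(100.00) + (4400.00)(100.00) = 696000.00 mm³
ΣAy_c = (2560.00)(40.00) + (4400.00)(91.00) = 502800.00 mm³
x_c = 696000.00 / 6960.00 = 100.00 mm
y_c = 502800.00 / 6960.00 = 72.24 mm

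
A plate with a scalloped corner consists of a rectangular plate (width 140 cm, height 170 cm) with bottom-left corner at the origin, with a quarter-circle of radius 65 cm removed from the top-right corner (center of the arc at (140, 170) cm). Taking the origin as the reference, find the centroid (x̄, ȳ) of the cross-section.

Part | A | x̄ᵢ | ȳᵢ | A·x̄ᵢ | A·ȳᵢ
plate | 23800.00 | 70.00 | 85.00 | 1666000.00 | 2023000.00
removed quarter-circle | -3318.31 | 112.41 | 142.41 | -373021.35 | -472570.56
Σ | 20481.69 |  |  | 1292978.65 | 1550429.44
x̄ = 1292978.65 / 20481.69 = 63.13 cm
ȳ = 1550429.44 / 20481.69 = 75.70 cm

x̄ = 63.13 cm, ȳ = 75.70 cm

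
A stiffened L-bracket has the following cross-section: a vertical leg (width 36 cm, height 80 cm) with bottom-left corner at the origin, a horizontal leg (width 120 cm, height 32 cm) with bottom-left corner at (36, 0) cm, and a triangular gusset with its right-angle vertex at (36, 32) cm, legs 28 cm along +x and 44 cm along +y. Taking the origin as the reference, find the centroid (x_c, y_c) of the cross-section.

vertical leg: A = 36 × 80 = 2880.00, centroid at (18.00, 40.00).
horizontal leg: A = 120 × 32 = 3840.00, centroid at (96.00, 16.00).
gusset: A = ½·28·44 = 616.00, centroid at (45.33, 46.67).
ΣA = 7336.00 cm², ΣAx_c = 448405.33 cm³, ΣAy_c = 205386.67 cm³.
x_c = 448405.33/7336.00 = 61.12 cm; y_c = 205386.67/7336.00 = 28.00 cm.

x_c = 61.12 cm, y_c = 28.00 cm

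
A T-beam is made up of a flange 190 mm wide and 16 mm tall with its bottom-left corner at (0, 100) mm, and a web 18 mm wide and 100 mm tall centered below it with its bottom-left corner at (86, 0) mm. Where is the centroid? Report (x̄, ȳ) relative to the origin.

web: A = 18 × 100 = 1800.00, centroid at (95.00, 50.00).
flange: A = 190 × 16 = 3040.00, centroid at (95.00, 108.00).
ΣA = 4840.00 mm²
ΣAx̄ = (1800.00)(95.00) + (3040.00)(95.00) = 459800.00 mm³
ΣAȳ = (1800.00)(50.00) + (3040.00)(108.00) = 418320.00 mm³
x̄ = 459800.00 / 4840.00 = 95.00 mm
ȳ = 418320.00 / 4840.00 = 86.43 mm

x̄ = 95.00 mm, ȳ = 86.43 mm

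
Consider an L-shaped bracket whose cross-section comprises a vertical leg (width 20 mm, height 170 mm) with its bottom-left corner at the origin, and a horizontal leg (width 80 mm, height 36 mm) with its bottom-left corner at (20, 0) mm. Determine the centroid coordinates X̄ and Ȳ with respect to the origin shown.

X̄ = 32.93 mm, Ȳ = 54.27 mm

Part | A | x̄ᵢ | ȳᵢ | A·x̄ᵢ | A·ȳᵢ
vertical leg | 3400.00 | 10.00 | 85.00 | 34000.00 | 289000.00
horizontal leg | 2880.00 | 60.00 | 18.00 | 172800.00 | 51840.00
Σ | 6280.00 |  |  | 206800.00 | 340840.00
X̄ = 206800.00 / 6280.00 = 32.93 mm
Ȳ = 340840.00 / 6280.00 = 54.27 mm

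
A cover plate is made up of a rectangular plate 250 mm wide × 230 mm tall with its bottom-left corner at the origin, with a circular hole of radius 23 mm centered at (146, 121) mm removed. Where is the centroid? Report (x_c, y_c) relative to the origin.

plate: A = 250 × 230 = 57500.00, centroid at (125.00, 115.00).
hole: A = −π·23² = -1661.90, centroid at (146.00, 121.00).
ΣA = 55838.10 mm², ΣAx_c = 6944862.23 mm³, ΣAy_c = 6411409.80 mm³.
x_c = 6944862.23/55838.10 = 124.37 mm; y_c = 6411409.80/55838.10 = 114.82 mm.

x_c = 124.37 mm, y_c = 114.82 mm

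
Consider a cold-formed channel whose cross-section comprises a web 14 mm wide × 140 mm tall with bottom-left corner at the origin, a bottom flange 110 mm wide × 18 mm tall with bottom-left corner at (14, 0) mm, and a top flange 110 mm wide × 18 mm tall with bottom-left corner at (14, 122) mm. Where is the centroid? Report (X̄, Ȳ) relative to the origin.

X̄ = 48.47 mm, Ȳ = 70.00 mm

web: A = 14 × 140 = 1960.00, centroid at (7.00, 70.00).
bottom flange: A = 110 × 18 = 1980.00, centroid at (69.00, 9.00).
top flange: A = 110 × 18 = 1980.00, centroid at (69.00, 131.00).
ΣA = 5920.00 mm², ΣAX̄ = 286960.00 mm³, ΣAȲ = 414400.00 mm³.
X̄ = 286960.00/5920.00 = 48.47 mm; Ȳ = 414400.00/5920.00 = 70.00 mm.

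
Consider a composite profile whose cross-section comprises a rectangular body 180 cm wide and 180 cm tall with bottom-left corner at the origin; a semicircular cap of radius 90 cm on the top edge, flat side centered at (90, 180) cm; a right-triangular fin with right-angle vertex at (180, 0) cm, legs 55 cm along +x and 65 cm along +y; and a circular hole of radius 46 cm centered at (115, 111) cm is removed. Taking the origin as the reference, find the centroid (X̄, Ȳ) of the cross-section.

rectangular body: A = 180 × 180 = 32400.00, centroid at (90.00, 90.00).
semicircular top: A = ½π·90² = 12723.45, centroid at (90.00, 218.20).
triangular fin: A = ½·55·65 = 1787.50, centroid at (198.33, 21.67).
hole: A = −π·46² = -6647.61, centroid at (115.00, 111.00).
ΣA = 40263.34 cm²
ΣAX̄ = (32400.00)(90.00) + (12723.45)(90.00) + (1787.50)(198.33) + (-6647.61)(115.00) = 3651156.20 cm³
ΣAȲ = (32400.00)(90.00) + (12723.45)(218.20) + (1787.50)(21.67) + (-6647.61)(111.00) = 4993065.50 cm³
X̄ = 3651156.20 / 40263.34 = 90.68 cm
Ȳ = 4993065.50 / 40263.34 = 124.01 cm

X̄ = 90.68 cm, Ȳ = 124.01 cm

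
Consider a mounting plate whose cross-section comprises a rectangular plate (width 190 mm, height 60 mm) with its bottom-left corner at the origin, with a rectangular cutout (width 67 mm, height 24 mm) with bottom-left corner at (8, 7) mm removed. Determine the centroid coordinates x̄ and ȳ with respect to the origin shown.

Part | A | x̄ᵢ | ȳᵢ | A·x̄ᵢ | A·ȳᵢ
plate | 11400.00 | 95.00 | 30.00 | 1083000.00 | 342000.00
hole | -1608.00 | 41.50 | 19.00 | -66732.00 | -30552.00
Σ | 9792.00 |  |  | 1016268.00 | 311448.00
x̄ = 1016268.00 / 9792.00 = 103.79 mm
ȳ = 311448.00 / 9792.00 = 31.81 mm

x̄ = 103.79 mm, ȳ = 31.81 mm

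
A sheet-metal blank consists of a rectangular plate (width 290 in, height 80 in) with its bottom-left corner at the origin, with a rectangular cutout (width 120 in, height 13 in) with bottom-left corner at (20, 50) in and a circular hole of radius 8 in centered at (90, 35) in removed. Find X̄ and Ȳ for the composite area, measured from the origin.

plate: A = 290 × 80 = 23200.00, centroid at (145.00, 40.00).
hole 1: A = −(120 × 13) = -1560.00, centroid at (80.00, 56.50).
hole 2: A = −π·8² = -201.06, centroid at (90.00, 35.00).
ΣA = 21438.94 in², ΣAX̄ = 3221104.43 in³, ΣAȲ = 832822.83 in³.
X̄ = 3221104.43/21438.94 = 150.25 in; Ȳ = 832822.83/21438.94 = 38.85 in.

X̄ = 150.25 in, Ȳ = 38.85 in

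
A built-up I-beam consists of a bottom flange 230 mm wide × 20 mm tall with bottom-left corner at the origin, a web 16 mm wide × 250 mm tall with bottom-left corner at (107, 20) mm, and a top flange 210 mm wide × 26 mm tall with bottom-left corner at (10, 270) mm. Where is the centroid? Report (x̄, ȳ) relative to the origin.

Part | A | x̄ᵢ | ȳᵢ | A·x̄ᵢ | A·ȳᵢ
bottom flange | 4600.00 | 115.00 | 10.00 | 529000.00 | 46000.00
web | 4000.00 | 115.00 | 145.00 | 460000.00 | 580000.00
top flange | 5460.00 | 115.00 | 283.00 | 627900.00 | 1545180.00
Σ | 14060.00 |  |  | 1616900.00 | 2171180.00
x̄ = 1616900.00 / 14060.00 = 115.00 mm
ȳ = 2171180.00 / 14060.00 = 154.42 mm

x̄ = 115.00 mm, ȳ = 154.42 mm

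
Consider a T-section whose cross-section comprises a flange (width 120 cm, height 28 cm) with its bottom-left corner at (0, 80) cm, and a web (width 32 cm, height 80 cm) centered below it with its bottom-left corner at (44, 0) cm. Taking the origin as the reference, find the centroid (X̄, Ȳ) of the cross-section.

X̄ = 60.00 cm, Ȳ = 70.65 cm

web: A = 32 × 80 = 2560.00, centroid at (60.00, 40.00).
flange: A = 120 × 28 = 3360.00, centroid at (60.00, 94.00).
ΣA = 5920.00 cm², ΣAX̄ = 355200.00 cm³, ΣAȲ = 418240.00 cm³.
X̄ = 355200.00/5920.00 = 60.00 cm; Ȳ = 418240.00/5920.00 = 70.65 cm.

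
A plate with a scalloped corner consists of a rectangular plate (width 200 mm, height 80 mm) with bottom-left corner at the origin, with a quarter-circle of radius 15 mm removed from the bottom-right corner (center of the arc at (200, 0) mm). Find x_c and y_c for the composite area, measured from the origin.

plate: A = 200 × 80 = 16000.00, centroid at (100.00, 40.00).
removed quarter-circle: A = −¼π·15² = -176.71, centroid at (193.63, 6.37).
ΣA = 15823.29 mm²
ΣAx_c = (16000.00)(100.00) + (-176.71)(193.63) = 1565782.08 mm³
ΣAy_c = (16000.00)(40.00) + (-176.71)(6.37) = 638875.00 mm³
x_c = 1565782.08 / 15823.29 = 98.95 mm
y_c = 638875.00 / 15823.29 = 40.38 mm

x_c = 98.95 mm, y_c = 40.38 mm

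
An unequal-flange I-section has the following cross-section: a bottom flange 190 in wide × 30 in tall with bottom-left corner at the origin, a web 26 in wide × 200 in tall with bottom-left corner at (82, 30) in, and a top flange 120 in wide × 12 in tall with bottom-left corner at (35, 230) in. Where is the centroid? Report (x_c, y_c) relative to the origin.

bottom flange: A = 190 × 30 = 5700.00, centroid at (95.00, 15.00).
web: A = 26 × 200 = 5200.00, centroid at (95.00, 130.00).
top flange: A = 120 × 12 = 1440.00, centroid at (95.00, 236.00).
ΣA = 12340.00 in²
ΣAx_c = (5700.00)(95.00) + (5200.00)(95.00) + (1440.00)(95.00) = 1172300.00 in³
ΣAy_c = (5700.00)(15.00) + (5200.00)(130.00) + (1440.00)(236.00) = 1101340.00 in³
x_c = 1172300.00 / 12340.00 = 95.00 in
y_c = 1101340.00 / 12340.00 = 89.25 in

x_c = 95.00 in, y_c = 89.25 in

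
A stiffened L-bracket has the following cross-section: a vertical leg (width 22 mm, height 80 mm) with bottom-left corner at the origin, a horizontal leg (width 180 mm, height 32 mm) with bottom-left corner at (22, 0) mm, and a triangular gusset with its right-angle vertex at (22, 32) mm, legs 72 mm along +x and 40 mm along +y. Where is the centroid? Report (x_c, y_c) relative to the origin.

vertical leg: A = 22 × 80 = 1760.00, centroid at (11.00, 40.00).
horizontal leg: A = 180 × 32 = 5760.00, centroid at (112.00, 16.00).
gusset: A = ½·72·40 = 1440.00, centroid at (46.00, 45.33).
ΣA = 8960.00 mm²
ΣAx_c = (1760.00)(11.00) + (5760.00)(112.00) + (1440.00)(46.00) = 730720.00 mm³
ΣAy_c = (1760.00)(40.00) + (5760.00)(16.00) + (1440.00)(45.33) = 227840.00 mm³
x_c = 730720.00 / 8960.00 = 81.55 mm
y_c = 227840.00 / 8960.00 = 25.43 mm

x_c = 81.55 mm, y_c = 25.43 mm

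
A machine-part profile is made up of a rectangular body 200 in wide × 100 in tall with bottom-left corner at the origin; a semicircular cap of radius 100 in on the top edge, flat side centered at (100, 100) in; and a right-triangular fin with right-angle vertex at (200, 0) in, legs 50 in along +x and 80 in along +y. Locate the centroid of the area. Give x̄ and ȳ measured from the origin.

x̄ = 106.19 in, ȳ = 87.27 in

rectangular body: A = 200 × 100 = 20000.00, centroid at (100.00, 50.00).
semicircular top: A = ½π·100² = 15707.96, centroid at (100.00, 142.44).
triangular fin: A = ½·50·80 = 2000.00, centroid at (216.67, 26.67).
ΣA = 37707.96 in², ΣAx̄ = 4004129.66 in³, ΣAȳ = 3290796.33 in³.
x̄ = 4004129.66/37707.96 = 106.19 in; ȳ = 3290796.33/37707.96 = 87.27 in.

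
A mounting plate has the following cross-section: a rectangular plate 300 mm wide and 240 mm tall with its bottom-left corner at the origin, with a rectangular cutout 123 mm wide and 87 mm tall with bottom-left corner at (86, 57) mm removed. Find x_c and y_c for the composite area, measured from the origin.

x_c = 150.44 mm, y_c = 123.40 mm

plate: A = 300 × 240 = 72000.00, centroid at (150.00, 120.00).
hole: A = −(123 × 87) = -10701.00, centroid at (147.50, 100.50).
ΣA = 61299.00 mm², ΣAx_c = 9221602.50 mm³, ΣAy_c = 7564549.50 mm³.
x_c = 9221602.50/61299.00 = 150.44 mm; y_c = 7564549.50/61299.00 = 123.40 mm.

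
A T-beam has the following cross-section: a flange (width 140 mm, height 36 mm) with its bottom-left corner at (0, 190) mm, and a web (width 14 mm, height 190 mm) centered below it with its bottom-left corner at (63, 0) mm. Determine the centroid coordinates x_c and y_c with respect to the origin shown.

x_c = 70.00 mm, y_c = 168.96 mm

Part | A | x̄ᵢ | ȳᵢ | A·x̄ᵢ | A·ȳᵢ
web | 2660.00 | 70.00 | 95.00 | 186200.00 | 252700.00
flange | 5040.00 | 70.00 | 208.00 | 352800.00 | 1048320.00
Σ | 7700.00 |  |  | 539000.00 | 1301020.00
x_c = 539000.00 / 7700.00 = 70.00 mm
y_c = 1301020.00 / 7700.00 = 168.96 mm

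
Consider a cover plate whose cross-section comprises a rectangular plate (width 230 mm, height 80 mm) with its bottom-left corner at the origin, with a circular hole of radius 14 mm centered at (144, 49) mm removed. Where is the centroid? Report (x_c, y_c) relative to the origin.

Part | A | x̄ᵢ | ȳᵢ | A·x̄ᵢ | A·ȳᵢ
plate | 18400.00 | 115.00 | 40.00 | 2116000.00 | 736000.00
hole | -615.75 | 144.00 | 49.00 | -88668.31 | -30171.86
Σ | 17784.25 |  |  | 2027331.69 | 705828.14
x_c = 2027331.69 / 17784.25 = 114.00 mm
y_c = 705828.14 / 17784.25 = 39.69 mm

x_c = 114.00 mm, y_c = 39.69 mm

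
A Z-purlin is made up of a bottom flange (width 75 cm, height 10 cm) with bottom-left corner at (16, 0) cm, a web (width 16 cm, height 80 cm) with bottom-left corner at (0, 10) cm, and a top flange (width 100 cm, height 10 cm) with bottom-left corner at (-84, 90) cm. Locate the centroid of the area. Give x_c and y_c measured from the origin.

x_c = 5.40 cm, y_c = 53.71 cm

Part | A | x̄ᵢ | ȳᵢ | A·x̄ᵢ | A·ȳᵢ
bottom flange | 750.00 | 53.50 | 5.00 | 40125.00 | 3750.00
web | 1280.00 | 8.00 | 50.00 | 10240.00 | 64000.00
top flange | 1000.00 | -34.00 | 95.00 | -34000.00 | 95000.00
Σ | 3030.00 |  |  | 16365.00 | 162750.00
x_c = 16365.00 / 3030.00 = 5.40 cm
y_c = 162750.00 / 3030.00 = 53.71 cm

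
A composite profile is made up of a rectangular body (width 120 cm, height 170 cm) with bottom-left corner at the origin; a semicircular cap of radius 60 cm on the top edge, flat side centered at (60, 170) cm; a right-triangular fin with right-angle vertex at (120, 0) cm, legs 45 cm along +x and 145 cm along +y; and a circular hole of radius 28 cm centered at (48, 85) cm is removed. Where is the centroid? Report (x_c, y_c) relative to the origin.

x_c = 70.21 cm, y_c = 103.81 cm

rectangular body: A = 120 × 170 = 20400.00, centroid at (60.00, 85.00).
semicircular top: A = ½π·60² = 5654.87, centroid at (60.00, 195.46).
triangular fin: A = ½·45·145 = 3262.50, centroid at (135.00, 48.33).
hole: A = −π·28² = -2463.01, centroid at (48.00, 85.00).
ΣA = 26854.36 cm²
ΣAx_c = (20400.00)(60.00) + (5654.87)(60.00) + (3262.50)(135.00) + (-2463.01)(48.00) = 1885505.09 cm³
ΣAy_c = (20400.00)(85.00) + (5654.87)(195.46) + (3262.50)(48.33) + (-2463.01)(85.00) = 2787659.12 cm³
x_c = 1885505.09 / 26854.36 = 70.21 cm
y_c = 2787659.12 / 26854.36 = 103.81 cm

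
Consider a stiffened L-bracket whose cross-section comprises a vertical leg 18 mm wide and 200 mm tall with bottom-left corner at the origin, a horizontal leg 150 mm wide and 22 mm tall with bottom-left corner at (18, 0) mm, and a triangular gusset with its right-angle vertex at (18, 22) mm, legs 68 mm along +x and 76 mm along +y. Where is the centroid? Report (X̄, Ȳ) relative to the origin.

X̄ = 46.86 mm, Ȳ = 54.68 mm

vertical leg: A = 18 × 200 = 3600.00, centroid at (9.00, 100.00).
horizontal leg: A = 150 × 22 = 3300.00, centroid at (93.00, 11.00).
gusset: A = ½·68·76 = 2584.00, centroid at (40.67, 47.33).
ΣA = 9484.00 mm², ΣAX̄ = 444382.67 mm³, ΣAȲ = 518609.33 mm³.
X̄ = 444382.67/9484.00 = 46.86 mm; Ȳ = 518609.33/9484.00 = 54.68 mm.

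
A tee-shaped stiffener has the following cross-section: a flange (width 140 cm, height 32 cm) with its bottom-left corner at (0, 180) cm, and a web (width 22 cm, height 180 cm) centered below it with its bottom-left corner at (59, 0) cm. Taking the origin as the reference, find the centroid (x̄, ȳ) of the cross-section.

web: A = 22 × 180 = 3960.00, centroid at (70.00, 90.00).
flange: A = 140 × 32 = 4480.00, centroid at (70.00, 196.00).
ΣA = 8440.00 cm², ΣAx̄ = 590800.00 cm³, ΣAȳ = 1234480.00 cm³.
x̄ = 590800.00/8440.00 = 70.00 cm; ȳ = 1234480.00/8440.00 = 146.27 cm.

x̄ = 70.00 cm, ȳ = 146.27 cm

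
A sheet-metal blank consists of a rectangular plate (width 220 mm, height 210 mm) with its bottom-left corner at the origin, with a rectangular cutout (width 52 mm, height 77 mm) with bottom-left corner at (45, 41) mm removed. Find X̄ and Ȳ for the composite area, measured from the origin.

plate: A = 220 × 210 = 46200.00, centroid at (110.00, 105.00).
hole: A = −(52 × 77) = -4004.00, centroid at (71.00, 79.50).
ΣA = 42196.00 mm²
ΣAX̄ = (46200.00)(110.00) + (-4004.00)(71.00) = 4797716.00 mm³
ΣAȲ = (46200.00)(105.00) + (-4004.00)(79.50) = 4532682.00 mm³
X̄ = 4797716.00 / 42196.00 = 113.70 mm
Ȳ = 4532682.00 / 42196.00 = 107.42 mm

X̄ = 113.70 mm, Ȳ = 107.42 mm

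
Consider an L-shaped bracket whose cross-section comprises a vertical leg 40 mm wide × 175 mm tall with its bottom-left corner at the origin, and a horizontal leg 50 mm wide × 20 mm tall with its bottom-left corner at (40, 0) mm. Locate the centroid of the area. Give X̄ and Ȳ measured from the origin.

vertical leg: A = 40 × 175 = 7000.00, centroid at (20.00, 87.50).
horizontal leg: A = 50 × 20 = 1000.00, centroid at (65.00, 10.00).
ΣA = 8000.00 mm²
ΣAX̄ = (7000.00)(20.00) + (1000.00)(65.00) = 205000.00 mm³
ΣAȲ = (7000.00)(87.50) + (1000.00)(10.00) = 622500.00 mm³
X̄ = 205000.00 / 8000.00 = 25.62 mm
Ȳ = 622500.00 / 8000.00 = 77.81 mm

X̄ = 25.62 mm, Ȳ = 77.81 mm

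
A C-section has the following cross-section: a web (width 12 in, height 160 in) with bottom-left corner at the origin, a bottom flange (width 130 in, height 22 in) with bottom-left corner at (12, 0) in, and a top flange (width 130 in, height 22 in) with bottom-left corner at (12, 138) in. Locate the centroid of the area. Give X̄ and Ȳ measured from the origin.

Part | A | x̄ᵢ | ȳᵢ | A·x̄ᵢ | A·ȳᵢ
web | 1920.00 | 6.00 | 80.00 | 11520.00 | 153600.00
bottom flange | 2860.00 | 77.00 | 11.00 | 220220.00 | 31460.00
top flange | 2860.00 | 77.00 | 149.00 | 220220.00 | 426140.00
Σ | 7640.00 |  |  | 451960.00 | 611200.00
X̄ = 451960.00 / 7640.00 = 59.16 in
Ȳ = 611200.00 / 7640.00 = 80.00 in

X̄ = 59.16 in, Ȳ = 80.00 in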